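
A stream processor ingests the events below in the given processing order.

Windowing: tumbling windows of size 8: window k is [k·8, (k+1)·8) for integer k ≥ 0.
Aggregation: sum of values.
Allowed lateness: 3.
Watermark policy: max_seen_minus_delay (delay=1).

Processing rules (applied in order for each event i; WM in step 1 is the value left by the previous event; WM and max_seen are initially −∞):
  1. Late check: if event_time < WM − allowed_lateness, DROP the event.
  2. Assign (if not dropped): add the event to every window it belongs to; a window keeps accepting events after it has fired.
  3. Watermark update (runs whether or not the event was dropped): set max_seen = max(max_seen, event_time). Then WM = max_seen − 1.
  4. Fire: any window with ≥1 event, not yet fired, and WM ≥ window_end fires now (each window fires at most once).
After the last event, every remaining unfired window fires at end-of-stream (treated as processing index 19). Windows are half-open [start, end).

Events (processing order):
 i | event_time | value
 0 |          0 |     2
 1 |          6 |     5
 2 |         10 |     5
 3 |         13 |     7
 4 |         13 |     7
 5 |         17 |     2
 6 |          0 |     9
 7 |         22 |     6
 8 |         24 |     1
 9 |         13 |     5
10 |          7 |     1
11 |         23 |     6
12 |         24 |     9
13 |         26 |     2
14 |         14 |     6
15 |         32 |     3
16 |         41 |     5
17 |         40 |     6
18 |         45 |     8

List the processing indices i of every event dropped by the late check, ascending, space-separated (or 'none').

i=0 t=0 v=2: → [0,8); WM=-1
i=1 t=6 v=5: → [0,8); WM=5
i=2 t=10 v=5: → [8,16); WM=9; [0,8) fires=7
i=3 t=13 v=7: → [8,16); WM=12
i=4 t=13 v=7: → [8,16); WM=12
i=5 t=17 v=2: → [16,24); WM=16; [8,16) fires=19
i=6 t=0 v=9: DROP (t<16-3); WM=16
i=7 t=22 v=6: → [16,24); WM=21
i=8 t=24 v=1: → [24,32); WM=23
i=9 t=13 v=5: DROP (t<23-3); WM=23
i=10 t=7 v=1: DROP (t<23-3); WM=23
i=11 t=23 v=6: → [16,24); WM=23
i=12 t=24 v=9: → [24,32); WM=23
i=13 t=26 v=2: → [24,32); WM=25; [16,24) fires=14
i=14 t=14 v=6: DROP (t<25-3); WM=25
i=15 t=32 v=3: → [32,40); WM=31
i=16 t=41 v=5: → [40,48); WM=40; [24,32) fires=12 [32,40) fires=3
i=17 t=40 v=6: → [40,48); WM=40
i=18 t=45 v=8: → [40,48); WM=44

6 9 10 14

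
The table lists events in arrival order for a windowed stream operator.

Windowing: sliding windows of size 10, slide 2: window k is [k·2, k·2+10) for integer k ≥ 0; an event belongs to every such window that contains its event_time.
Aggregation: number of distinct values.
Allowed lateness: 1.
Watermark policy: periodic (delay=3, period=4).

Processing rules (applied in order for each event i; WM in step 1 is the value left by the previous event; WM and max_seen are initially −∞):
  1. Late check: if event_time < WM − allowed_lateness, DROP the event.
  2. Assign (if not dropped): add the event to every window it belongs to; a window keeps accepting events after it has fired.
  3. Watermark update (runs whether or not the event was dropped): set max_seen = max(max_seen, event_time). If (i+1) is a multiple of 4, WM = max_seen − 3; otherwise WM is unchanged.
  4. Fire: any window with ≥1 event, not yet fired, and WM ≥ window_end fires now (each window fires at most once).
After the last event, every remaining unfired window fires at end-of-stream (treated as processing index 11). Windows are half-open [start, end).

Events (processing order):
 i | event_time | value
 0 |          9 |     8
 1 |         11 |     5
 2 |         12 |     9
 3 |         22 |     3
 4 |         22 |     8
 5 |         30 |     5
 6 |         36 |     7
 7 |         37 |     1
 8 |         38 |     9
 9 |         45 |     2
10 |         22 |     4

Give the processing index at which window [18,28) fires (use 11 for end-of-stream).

i=0 t=9 v=8: → [8,18),[6,16),[4,14),[2,12),[0,10); WM=−∞
i=1 t=11 v=5: → [10,20),[8,18),[6,16),[4,14),[2,12); WM=−∞
i=2 t=12 v=9: → [12,22),[10,20),[8,18),[6,16),[4,14); WM=−∞
i=3 t=22 v=3: → [22,32),[20,30),[18,28),[16,26),[14,24); WM=19; [0,10) fires=1 [2,12) fires=2 [4,14) fires=3 [6,16) fires=3 [8,18) fires=3
i=4 t=22 v=8: → [22,32),[20,30),[18,28),[16,26),[14,24); WM=19
i=5 t=30 v=5: → [30,40),[28,38),[26,36),[24,34),[22,32); WM=19
i=6 t=36 v=7: → [36,46),[34,44),[32,42),[30,40),[28,38); WM=19
i=7 t=37 v=1: → [36,46),[34,44),[32,42),[30,40),[28,38); WM=34; [10,20) fires=2 [12,22) fires=1 [14,24) fires=2 [16,26) fires=2 [18,28) fires=2 [20,30) fires=2 [22,32) fires=3 [24,34) fires=1
i=8 t=38 v=9: → [38,48),[36,46),[34,44),[32,42),[30,40); WM=34
i=9 t=45 v=2: → [44,54),[42,52),[40,50),[38,48),[36,46); WM=34
i=10 t=22 v=4: DROP (t<34-1); WM=34

7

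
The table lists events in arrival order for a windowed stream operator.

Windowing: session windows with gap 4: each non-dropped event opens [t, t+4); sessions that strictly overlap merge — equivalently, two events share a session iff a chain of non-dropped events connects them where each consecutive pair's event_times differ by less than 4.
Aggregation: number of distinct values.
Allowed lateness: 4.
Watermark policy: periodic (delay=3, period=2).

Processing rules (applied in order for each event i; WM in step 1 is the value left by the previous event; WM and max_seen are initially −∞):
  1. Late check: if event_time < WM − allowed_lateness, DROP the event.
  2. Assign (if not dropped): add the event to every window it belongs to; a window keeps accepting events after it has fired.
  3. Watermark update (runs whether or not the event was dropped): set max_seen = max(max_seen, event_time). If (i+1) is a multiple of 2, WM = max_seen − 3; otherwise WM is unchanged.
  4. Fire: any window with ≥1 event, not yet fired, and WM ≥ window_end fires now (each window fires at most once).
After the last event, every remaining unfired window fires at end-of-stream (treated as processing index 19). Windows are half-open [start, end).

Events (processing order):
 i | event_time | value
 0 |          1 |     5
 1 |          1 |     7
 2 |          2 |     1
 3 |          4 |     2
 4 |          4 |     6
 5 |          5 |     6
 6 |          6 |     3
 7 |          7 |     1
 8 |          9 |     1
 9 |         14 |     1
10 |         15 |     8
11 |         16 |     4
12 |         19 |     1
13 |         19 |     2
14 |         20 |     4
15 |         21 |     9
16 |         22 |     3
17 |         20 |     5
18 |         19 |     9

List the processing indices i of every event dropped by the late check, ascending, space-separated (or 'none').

none

i=0 t=1 v=5: → [1,5); WM=−∞
i=1 t=1 v=7: → [1,5); WM=-2
i=2 t=2 v=1: → [1,6); WM=-2
i=3 t=4 v=2: → [1,8); WM=1
i=4 t=4 v=6: → [1,8); WM=1
i=5 t=5 v=6: → [1,9); WM=2
i=6 t=6 v=3: → [1,10); WM=2
i=7 t=7 v=1: → [1,11); WM=4
i=8 t=9 v=1: → [1,13); WM=4
i=9 t=14 v=1: → [14,18); WM=11
i=10 t=15 v=8: → [14,19); WM=11
i=11 t=16 v=4: → [14,20); WM=13
i=12 t=19 v=1: → [14,23); WM=13
i=13 t=19 v=2: → [14,23); WM=16
i=14 t=20 v=4: → [14,24); WM=16
i=15 t=21 v=9: → [14,25); WM=18
i=16 t=22 v=3: → [14,26); WM=18
i=17 t=20 v=5: → [14,26); WM=19
i=18 t=19 v=9: → [14,26); WM=19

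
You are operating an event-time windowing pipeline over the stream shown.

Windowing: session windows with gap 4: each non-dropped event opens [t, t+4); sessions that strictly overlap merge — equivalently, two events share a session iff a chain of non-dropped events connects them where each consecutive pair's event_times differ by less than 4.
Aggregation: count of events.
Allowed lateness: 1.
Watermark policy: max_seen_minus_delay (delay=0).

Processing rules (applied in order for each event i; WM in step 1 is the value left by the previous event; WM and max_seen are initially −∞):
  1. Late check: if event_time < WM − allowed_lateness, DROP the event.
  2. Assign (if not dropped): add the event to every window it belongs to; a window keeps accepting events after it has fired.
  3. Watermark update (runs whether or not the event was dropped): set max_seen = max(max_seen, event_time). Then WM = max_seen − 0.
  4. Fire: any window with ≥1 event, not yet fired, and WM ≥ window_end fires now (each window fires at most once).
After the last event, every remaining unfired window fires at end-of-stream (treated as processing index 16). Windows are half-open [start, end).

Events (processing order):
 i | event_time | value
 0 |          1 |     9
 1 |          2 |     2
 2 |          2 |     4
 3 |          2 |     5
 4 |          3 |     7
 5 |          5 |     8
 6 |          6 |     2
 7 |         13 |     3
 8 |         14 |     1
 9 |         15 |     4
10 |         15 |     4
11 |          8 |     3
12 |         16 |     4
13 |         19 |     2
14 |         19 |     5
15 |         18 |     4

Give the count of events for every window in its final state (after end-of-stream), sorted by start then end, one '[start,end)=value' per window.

[1,10)=7 [13,23)=8

i=0 t=1 v=9: → [1,5); WM=1
i=1 t=2 v=2: → [1,6); WM=2
i=2 t=2 v=4: → [1,6); WM=2
i=3 t=2 v=5: → [1,6); WM=2
i=4 t=3 v=7: → [1,7); WM=3
i=5 t=5 v=8: → [1,9); WM=5
i=6 t=6 v=2: → [1,10); WM=6
i=7 t=13 v=3: → [13,17); WM=13
i=8 t=14 v=1: → [13,18); WM=14
i=9 t=15 v=4: → [13,19); WM=15
i=10 t=15 v=4: → [13,19); WM=15
i=11 t=8 v=3: DROP (t<15-1); WM=15
i=12 t=16 v=4: → [13,20); WM=16
i=13 t=19 v=2: → [13,23); WM=19
i=14 t=19 v=5: → [13,23); WM=19
i=15 t=18 v=4: → [13,23); WM=19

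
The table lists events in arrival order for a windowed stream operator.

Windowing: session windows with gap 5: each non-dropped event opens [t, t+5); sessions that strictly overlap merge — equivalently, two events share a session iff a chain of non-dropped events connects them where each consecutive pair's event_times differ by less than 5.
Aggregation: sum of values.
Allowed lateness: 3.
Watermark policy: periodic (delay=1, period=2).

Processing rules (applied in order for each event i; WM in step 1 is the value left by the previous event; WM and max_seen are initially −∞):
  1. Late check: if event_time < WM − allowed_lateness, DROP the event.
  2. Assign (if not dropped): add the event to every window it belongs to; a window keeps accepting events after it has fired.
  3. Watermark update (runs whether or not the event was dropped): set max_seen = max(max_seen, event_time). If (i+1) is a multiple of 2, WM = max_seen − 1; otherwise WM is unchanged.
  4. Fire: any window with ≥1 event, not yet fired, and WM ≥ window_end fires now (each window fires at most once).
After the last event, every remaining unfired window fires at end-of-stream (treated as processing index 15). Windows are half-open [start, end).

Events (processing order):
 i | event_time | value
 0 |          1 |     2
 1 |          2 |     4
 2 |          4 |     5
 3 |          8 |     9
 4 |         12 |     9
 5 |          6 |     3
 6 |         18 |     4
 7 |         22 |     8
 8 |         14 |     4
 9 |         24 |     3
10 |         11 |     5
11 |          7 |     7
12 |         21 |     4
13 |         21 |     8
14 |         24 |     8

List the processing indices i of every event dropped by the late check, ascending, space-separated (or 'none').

i=0 t=1 v=2: → [1,6); WM=−∞
i=1 t=2 v=4: → [1,7); WM=1
i=2 t=4 v=5: → [1,9); WM=1
i=3 t=8 v=9: → [1,13); WM=7
i=4 t=12 v=9: → [1,17); WM=7
i=5 t=6 v=3: → [1,17); WM=11
i=6 t=18 v=4: → [18,23); WM=11
i=7 t=22 v=8: → [18,27); WM=21
i=8 t=14 v=4: DROP (t<21-3); WM=21
i=9 t=24 v=3: → [18,29); WM=23
i=10 t=11 v=5: DROP (t<23-3); WM=23
i=11 t=7 v=7: DROP (t<23-3); WM=23
i=12 t=21 v=4: → [18,29); WM=23
i=13 t=21 v=8: → [18,29); WM=23
i=14 t=24 v=8: → [18,29); WM=23

8 10 11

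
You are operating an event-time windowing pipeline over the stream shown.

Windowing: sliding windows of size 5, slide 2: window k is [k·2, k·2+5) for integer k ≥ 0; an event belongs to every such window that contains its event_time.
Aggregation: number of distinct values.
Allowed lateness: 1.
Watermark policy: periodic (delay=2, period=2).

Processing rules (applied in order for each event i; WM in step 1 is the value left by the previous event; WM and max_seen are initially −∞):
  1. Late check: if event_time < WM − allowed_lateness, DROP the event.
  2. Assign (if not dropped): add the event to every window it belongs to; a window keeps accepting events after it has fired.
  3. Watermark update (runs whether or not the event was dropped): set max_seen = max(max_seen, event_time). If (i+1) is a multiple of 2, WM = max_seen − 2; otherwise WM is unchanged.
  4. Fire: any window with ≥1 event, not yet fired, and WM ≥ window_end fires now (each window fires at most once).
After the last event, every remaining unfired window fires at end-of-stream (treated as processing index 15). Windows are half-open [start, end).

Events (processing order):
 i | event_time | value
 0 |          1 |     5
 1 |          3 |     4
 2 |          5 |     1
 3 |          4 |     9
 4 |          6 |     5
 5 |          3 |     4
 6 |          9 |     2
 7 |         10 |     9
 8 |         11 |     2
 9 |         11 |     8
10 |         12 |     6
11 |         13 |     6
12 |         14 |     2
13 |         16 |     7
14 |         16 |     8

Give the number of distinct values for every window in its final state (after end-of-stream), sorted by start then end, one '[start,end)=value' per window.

i=0 t=1 v=5: → [0,5); WM=−∞
i=1 t=3 v=4: → [2,7),[0,5); WM=1
i=2 t=5 v=1: → [4,9),[2,7); WM=1
i=3 t=4 v=9: → [4,9),[2,7),[0,5); WM=3
i=4 t=6 v=5: → [6,11),[4,9),[2,7); WM=3
i=5 t=3 v=4: → [2,7),[0,5); WM=4
i=6 t=9 v=2: → [8,13),[6,11); WM=4
i=7 t=10 v=9: → [10,15),[8,13),[6,11); WM=8; [0,5) fires=3 [2,7) fires=4
i=8 t=11 v=2: → [10,15),[8,13); WM=8
i=9 t=11 v=8: → [10,15),[8,13); WM=9; [4,9) fires=3
i=10 t=12 v=6: → [12,17),[10,15),[8,13); WM=9
i=11 t=13 v=6: → [12,17),[10,15); WM=11; [6,11) fires=3
i=12 t=14 v=2: → [14,19),[12,17),[10,15); WM=11
i=13 t=16 v=7: → [16,21),[14,19),[12,17); WM=14; [8,13) fires=4
i=14 t=16 v=8: → [16,21),[14,19),[12,17); WM=14

[0,5)=3 [2,7)=4 [4,9)=3 [6,11)=3 [8,13)=4 [10,15)=4 [12,17)=4 [14,19)=3 [16,21)=2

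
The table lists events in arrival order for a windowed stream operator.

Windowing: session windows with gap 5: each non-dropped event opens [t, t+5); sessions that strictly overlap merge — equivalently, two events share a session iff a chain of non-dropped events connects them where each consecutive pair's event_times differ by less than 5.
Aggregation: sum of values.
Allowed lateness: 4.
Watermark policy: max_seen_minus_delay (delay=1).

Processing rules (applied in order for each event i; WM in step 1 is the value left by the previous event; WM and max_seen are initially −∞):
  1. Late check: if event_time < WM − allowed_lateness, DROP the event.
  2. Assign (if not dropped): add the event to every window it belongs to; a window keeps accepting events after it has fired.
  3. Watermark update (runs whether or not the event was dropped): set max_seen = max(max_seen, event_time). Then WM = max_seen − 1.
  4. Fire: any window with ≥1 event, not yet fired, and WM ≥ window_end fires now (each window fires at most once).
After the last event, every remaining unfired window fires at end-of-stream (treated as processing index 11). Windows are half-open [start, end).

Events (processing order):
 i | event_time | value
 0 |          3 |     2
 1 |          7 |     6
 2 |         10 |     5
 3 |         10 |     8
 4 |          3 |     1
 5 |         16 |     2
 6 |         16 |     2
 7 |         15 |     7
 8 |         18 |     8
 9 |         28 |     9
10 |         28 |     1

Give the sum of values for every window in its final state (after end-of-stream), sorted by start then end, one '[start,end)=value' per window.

i=0 t=3 v=2: → [3,8); WM=2
i=1 t=7 v=6: → [3,12); WM=6
i=2 t=10 v=5: → [3,15); WM=9
i=3 t=10 v=8: → [3,15); WM=9
i=4 t=3 v=1: DROP (t<9-4); WM=9
i=5 t=16 v=2: → [16,21); WM=15
i=6 t=16 v=2: → [16,21); WM=15
i=7 t=15 v=7: → [15,21); WM=15
i=8 t=18 v=8: → [15,23); WM=17
i=9 t=28 v=9: → [28,33); WM=27
i=10 t=28 v=1: → [28,33); WM=27

[3,15)=21 [15,23)=19 [28,33)=10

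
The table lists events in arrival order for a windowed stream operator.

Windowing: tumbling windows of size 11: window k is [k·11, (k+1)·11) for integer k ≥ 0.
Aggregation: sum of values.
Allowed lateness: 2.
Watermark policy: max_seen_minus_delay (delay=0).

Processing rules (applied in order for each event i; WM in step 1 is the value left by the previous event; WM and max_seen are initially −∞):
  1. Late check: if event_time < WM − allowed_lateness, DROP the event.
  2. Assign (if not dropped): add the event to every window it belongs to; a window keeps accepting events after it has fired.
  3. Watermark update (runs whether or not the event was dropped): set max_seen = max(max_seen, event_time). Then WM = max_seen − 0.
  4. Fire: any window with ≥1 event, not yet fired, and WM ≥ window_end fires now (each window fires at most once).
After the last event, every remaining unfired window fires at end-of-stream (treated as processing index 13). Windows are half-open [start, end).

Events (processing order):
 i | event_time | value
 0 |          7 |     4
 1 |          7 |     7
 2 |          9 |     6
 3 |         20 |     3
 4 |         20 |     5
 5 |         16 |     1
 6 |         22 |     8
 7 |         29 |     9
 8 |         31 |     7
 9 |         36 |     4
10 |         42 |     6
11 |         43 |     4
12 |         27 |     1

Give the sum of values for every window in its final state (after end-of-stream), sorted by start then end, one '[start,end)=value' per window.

[0,11)=17 [11,22)=8 [22,33)=24 [33,44)=14

i=0 t=7 v=4: → [0,11); WM=7
i=1 t=7 v=7: → [0,11); WM=7
i=2 t=9 v=6: → [0,11); WM=9
i=3 t=20 v=3: → [11,22); WM=20; [0,11) fires=17
i=4 t=20 v=5: → [11,22); WM=20
i=5 t=16 v=1: DROP (t<20-2); WM=20
i=6 t=22 v=8: → [22,33); WM=22; [11,22) fires=8
i=7 t=29 v=9: → [22,33); WM=29
i=8 t=31 v=7: → [22,33); WM=31
i=9 t=36 v=4: → [33,44); WM=36; [22,33) fires=24
i=10 t=42 v=6: → [33,44); WM=42
i=11 t=43 v=4: → [33,44); WM=43
i=12 t=27 v=1: DROP (t<43-2); WM=43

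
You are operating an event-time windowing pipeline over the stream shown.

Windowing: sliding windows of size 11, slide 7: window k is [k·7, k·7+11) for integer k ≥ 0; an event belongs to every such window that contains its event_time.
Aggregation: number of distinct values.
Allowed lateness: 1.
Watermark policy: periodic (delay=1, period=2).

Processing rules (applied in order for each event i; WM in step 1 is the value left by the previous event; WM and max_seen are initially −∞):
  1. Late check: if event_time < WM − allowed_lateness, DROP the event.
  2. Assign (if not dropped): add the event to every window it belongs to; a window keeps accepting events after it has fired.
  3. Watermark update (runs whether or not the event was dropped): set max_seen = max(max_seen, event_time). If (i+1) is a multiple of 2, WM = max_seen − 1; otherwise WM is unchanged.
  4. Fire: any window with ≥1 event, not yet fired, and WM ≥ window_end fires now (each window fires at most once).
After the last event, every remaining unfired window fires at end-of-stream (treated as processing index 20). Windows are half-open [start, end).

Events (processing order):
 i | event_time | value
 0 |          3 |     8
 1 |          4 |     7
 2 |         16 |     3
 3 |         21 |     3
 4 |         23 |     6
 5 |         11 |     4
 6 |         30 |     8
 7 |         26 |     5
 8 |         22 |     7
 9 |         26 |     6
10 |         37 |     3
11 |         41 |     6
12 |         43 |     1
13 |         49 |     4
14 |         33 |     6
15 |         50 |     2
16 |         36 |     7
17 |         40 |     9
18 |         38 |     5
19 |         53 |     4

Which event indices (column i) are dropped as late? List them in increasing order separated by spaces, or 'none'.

i=0 t=3 v=8: → [0,11); WM=−∞
i=1 t=4 v=7: → [0,11); WM=3
i=2 t=16 v=3: → [14,25),[7,18); WM=3
i=3 t=21 v=3: → [21,32),[14,25); WM=20; [0,11) fires=2 [7,18) fires=1
i=4 t=23 v=6: → [21,32),[14,25); WM=20
i=5 t=11 v=4: DROP (t<20-1); WM=22
i=6 t=30 v=8: → [28,39),[21,32); WM=22
i=7 t=26 v=5: → [21,32); WM=29; [14,25) fires=2
i=8 t=22 v=7: DROP (t<29-1); WM=29
i=9 t=26 v=6: DROP (t<29-1); WM=29
i=10 t=37 v=3: → [35,46),[28,39); WM=29
i=11 t=41 v=6: → [35,46); WM=40; [21,32) fires=4 [28,39) fires=2
i=12 t=43 v=1: → [42,53),[35,46); WM=40
i=13 t=49 v=4: → [49,60),[42,53); WM=48; [35,46) fires=3
i=14 t=33 v=6: DROP (t<48-1); WM=48
i=15 t=50 v=2: → [49,60),[42,53); WM=49
i=16 t=36 v=7: DROP (t<49-1); WM=49
i=17 t=40 v=9: DROP (t<49-1); WM=49
i=18 t=38 v=5: DROP (t<49-1); WM=49
i=19 t=53 v=4: → [49,60); WM=52

5 8 9 14 16 17 18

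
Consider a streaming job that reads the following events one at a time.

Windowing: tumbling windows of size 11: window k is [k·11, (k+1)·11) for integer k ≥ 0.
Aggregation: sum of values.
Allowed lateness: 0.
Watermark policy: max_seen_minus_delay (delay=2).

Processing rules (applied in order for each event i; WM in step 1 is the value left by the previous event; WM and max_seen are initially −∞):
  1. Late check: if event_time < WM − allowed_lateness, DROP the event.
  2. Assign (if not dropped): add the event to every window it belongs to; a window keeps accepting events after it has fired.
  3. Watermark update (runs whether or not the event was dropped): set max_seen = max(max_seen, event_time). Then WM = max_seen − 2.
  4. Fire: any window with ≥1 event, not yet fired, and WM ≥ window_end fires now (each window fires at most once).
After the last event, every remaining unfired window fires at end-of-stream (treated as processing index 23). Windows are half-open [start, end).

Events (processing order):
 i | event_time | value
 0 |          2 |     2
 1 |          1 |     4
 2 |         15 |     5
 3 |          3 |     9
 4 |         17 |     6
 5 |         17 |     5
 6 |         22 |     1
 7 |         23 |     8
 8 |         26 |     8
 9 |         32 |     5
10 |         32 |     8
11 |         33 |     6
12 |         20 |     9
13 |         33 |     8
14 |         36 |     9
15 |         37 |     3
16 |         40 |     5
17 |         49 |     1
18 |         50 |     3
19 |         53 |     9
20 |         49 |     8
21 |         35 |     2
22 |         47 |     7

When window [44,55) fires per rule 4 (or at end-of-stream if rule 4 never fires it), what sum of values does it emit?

13

i=0 t=2 v=2: → [0,11); WM=0
i=1 t=1 v=4: → [0,11); WM=0
i=2 t=15 v=5: → [11,22); WM=13; [0,11) fires=6
i=3 t=3 v=9: DROP (t<13-0); WM=13
i=4 t=17 v=6: → [11,22); WM=15
i=5 t=17 v=5: → [11,22); WM=15
i=6 t=22 v=1: → [22,33); WM=20
i=7 t=23 v=8: → [22,33); WM=21
i=8 t=26 v=8: → [22,33); WM=24; [11,22) fires=16
i=9 t=32 v=5: → [22,33); WM=30
i=10 t=32 v=8: → [22,33); WM=30
i=11 t=33 v=6: → [33,44); WM=31
i=12 t=20 v=9: DROP (t<31-0); WM=31
i=13 t=33 v=8: → [33,44); WM=31
i=14 t=36 v=9: → [33,44); WM=34; [22,33) fires=30
i=15 t=37 v=3: → [33,44); WM=35
i=16 t=40 v=5: → [33,44); WM=38
i=17 t=49 v=1: → [44,55); WM=47; [33,44) fires=31
i=18 t=50 v=3: → [44,55); WM=48
i=19 t=53 v=9: → [44,55); WM=51
i=20 t=49 v=8: DROP (t<51-0); WM=51
i=21 t=35 v=2: DROP (t<51-0); WM=51
i=22 t=47 v=7: DROP (t<51-0); WM=51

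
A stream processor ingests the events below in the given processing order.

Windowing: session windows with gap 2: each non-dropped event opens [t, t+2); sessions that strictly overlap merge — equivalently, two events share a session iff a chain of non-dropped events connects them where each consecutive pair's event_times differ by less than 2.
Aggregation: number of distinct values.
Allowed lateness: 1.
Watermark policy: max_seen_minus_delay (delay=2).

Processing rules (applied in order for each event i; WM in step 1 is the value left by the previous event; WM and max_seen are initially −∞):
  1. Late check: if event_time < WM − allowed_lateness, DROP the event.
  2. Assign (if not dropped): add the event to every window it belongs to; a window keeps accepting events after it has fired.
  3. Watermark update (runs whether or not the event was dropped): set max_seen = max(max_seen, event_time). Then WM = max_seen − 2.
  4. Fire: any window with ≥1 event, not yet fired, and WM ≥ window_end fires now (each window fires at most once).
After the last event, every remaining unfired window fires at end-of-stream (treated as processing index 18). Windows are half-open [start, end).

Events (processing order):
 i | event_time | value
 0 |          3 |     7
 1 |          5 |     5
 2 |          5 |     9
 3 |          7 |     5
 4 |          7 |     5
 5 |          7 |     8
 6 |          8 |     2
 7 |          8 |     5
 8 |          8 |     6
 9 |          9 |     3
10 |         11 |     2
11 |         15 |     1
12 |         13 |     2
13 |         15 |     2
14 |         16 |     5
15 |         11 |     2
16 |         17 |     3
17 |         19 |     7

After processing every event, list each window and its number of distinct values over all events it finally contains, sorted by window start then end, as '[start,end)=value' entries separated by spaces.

i=0 t=3 v=7: → [3,5); WM=1
i=1 t=5 v=5: → [5,7); WM=3
i=2 t=5 v=9: → [5,7); WM=3
i=3 t=7 v=5: → [7,9); WM=5
i=4 t=7 v=5: → [7,9); WM=5
i=5 t=7 v=8: → [7,9); WM=5
i=6 t=8 v=2: → [7,10); WM=6
i=7 t=8 v=5: → [7,10); WM=6
i=8 t=8 v=6: → [7,10); WM=6
i=9 t=9 v=3: → [7,11); WM=7
i=10 t=11 v=2: → [11,13); WM=9
i=11 t=15 v=1: → [15,17); WM=13
i=12 t=13 v=2: → [13,15); WM=13
i=13 t=15 v=2: → [15,17); WM=13
i=14 t=16 v=5: → [15,18); WM=14
i=15 t=11 v=2: DROP (t<14-1); WM=14
i=16 t=17 v=3: → [15,19); WM=15
i=17 t=19 v=7: → [19,21); WM=17

[3,5)=1 [5,7)=2 [7,11)=5 [11,13)=1 [13,15)=1 [15,19)=4 [19,21)=1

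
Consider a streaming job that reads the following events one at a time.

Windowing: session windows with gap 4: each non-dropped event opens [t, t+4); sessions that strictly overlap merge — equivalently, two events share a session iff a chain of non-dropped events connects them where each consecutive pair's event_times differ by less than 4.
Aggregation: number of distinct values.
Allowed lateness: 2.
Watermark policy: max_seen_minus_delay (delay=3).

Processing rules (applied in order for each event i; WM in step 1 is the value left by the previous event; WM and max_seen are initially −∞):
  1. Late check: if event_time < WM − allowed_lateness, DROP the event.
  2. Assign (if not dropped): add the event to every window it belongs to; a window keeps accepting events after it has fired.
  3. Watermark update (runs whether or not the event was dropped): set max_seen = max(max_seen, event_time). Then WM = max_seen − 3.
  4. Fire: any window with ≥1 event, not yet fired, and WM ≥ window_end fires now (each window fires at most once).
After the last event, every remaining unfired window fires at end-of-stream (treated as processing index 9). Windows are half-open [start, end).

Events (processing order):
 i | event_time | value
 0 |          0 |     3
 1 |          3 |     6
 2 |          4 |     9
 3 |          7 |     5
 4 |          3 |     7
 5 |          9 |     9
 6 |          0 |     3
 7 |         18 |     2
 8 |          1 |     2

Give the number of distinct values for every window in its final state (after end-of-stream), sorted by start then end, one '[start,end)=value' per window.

[0,13)=5 [18,22)=1

i=0 t=0 v=3: → [0,4); WM=-3
i=1 t=3 v=6: → [0,7); WM=0
i=2 t=4 v=9: → [0,8); WM=1
i=3 t=7 v=5: → [0,11); WM=4
i=4 t=3 v=7: → [0,11); WM=4
i=5 t=9 v=9: → [0,13); WM=6
i=6 t=0 v=3: DROP (t<6-2); WM=6
i=7 t=18 v=2: → [18,22); WM=15
i=8 t=1 v=2: DROP (t<15-2); WM=15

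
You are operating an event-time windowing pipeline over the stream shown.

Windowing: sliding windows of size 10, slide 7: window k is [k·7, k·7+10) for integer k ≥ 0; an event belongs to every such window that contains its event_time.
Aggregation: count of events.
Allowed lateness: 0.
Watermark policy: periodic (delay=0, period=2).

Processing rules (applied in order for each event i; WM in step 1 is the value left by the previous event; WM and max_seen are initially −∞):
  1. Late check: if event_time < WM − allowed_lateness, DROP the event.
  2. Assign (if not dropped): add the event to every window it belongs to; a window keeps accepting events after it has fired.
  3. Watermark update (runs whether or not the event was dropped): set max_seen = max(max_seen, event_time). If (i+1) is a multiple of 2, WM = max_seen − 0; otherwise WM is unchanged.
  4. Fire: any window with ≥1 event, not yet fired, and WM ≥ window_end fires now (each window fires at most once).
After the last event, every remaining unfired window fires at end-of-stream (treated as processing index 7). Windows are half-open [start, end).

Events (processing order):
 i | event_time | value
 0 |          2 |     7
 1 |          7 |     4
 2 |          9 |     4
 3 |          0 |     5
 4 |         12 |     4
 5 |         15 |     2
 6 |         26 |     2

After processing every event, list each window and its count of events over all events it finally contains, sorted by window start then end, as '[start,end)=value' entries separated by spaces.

i=0 t=2 v=7: → [0,10); WM=−∞
i=1 t=7 v=4: → [7,17),[0,10); WM=7
i=2 t=9 v=4: → [7,17),[0,10); WM=7
i=3 t=0 v=5: DROP (t<7-0); WM=9
i=4 t=12 v=4: → [7,17); WM=9
i=5 t=15 v=2: → [14,24),[7,17); WM=15; [0,10) fires=3
i=6 t=26 v=2: → [21,31); WM=15

[0,10)=3 [7,17)=4 [14,24)=1 [21,31)=1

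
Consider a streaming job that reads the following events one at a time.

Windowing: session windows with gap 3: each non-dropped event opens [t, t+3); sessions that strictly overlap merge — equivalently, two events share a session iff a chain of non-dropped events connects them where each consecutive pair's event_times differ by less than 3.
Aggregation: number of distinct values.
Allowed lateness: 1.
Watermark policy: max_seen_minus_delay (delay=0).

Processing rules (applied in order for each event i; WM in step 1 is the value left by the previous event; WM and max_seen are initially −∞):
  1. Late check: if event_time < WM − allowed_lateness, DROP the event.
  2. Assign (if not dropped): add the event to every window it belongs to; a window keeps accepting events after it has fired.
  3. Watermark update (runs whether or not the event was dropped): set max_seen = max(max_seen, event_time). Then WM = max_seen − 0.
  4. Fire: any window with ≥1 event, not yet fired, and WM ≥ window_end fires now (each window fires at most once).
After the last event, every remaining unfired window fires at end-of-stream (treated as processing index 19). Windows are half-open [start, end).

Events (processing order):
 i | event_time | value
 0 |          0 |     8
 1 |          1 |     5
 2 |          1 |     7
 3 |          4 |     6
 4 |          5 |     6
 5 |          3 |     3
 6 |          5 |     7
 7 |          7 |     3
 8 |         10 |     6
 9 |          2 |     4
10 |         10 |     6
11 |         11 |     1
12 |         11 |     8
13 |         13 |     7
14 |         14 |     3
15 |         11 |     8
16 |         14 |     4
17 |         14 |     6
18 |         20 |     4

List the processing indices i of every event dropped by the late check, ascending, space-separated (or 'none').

i=0 t=0 v=8: → [0,3); WM=0
i=1 t=1 v=5: → [0,4); WM=1
i=2 t=1 v=7: → [0,4); WM=1
i=3 t=4 v=6: → [4,7); WM=4
i=4 t=5 v=6: → [4,8); WM=5
i=5 t=3 v=3: DROP (t<5-1); WM=5
i=6 t=5 v=7: → [4,8); WM=5
i=7 t=7 v=3: → [4,10); WM=7
i=8 t=10 v=6: → [10,13); WM=10
i=9 t=2 v=4: DROP (t<10-1); WM=10
i=10 t=10 v=6: → [10,13); WM=10
i=11 t=11 v=1: → [10,14); WM=11
i=12 t=11 v=8: → [10,14); WM=11
i=13 t=13 v=7: → [10,16); WM=13
i=14 t=14 v=3: → [10,17); WM=14
i=15 t=11 v=8: DROP (t<14-1); WM=14
i=16 t=14 v=4: → [10,17); WM=14
i=17 t=14 v=6: → [10,17); WM=14
i=18 t=20 v=4: → [20,23); WM=20

5 9 15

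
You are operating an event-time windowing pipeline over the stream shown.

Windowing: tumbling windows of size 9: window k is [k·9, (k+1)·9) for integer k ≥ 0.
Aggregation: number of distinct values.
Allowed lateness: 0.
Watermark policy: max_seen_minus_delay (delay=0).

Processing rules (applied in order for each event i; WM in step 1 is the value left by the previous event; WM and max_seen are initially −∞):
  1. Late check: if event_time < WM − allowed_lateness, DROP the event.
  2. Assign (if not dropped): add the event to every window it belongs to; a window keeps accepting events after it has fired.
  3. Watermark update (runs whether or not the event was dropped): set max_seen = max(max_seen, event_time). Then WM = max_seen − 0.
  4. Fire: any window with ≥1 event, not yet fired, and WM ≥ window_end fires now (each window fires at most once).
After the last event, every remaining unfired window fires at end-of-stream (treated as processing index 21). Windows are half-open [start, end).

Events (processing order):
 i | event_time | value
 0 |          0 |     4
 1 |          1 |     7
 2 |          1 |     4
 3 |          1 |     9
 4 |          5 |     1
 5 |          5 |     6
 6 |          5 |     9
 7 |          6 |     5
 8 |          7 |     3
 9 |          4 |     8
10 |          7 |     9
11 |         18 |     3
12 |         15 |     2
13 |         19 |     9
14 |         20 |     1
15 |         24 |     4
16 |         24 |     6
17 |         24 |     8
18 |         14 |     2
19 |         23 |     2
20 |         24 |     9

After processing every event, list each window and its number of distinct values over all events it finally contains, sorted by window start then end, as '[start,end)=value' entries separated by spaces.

[0,9)=7 [18,27)=6

i=0 t=0 v=4: → [0,9); WM=0
i=1 t=1 v=7: → [0,9); WM=1
i=2 t=1 v=4: → [0,9); WM=1
i=3 t=1 v=9: → [0,9); WM=1
i=4 t=5 v=1: → [0,9); WM=5
i=5 t=5 v=6: → [0,9); WM=5
i=6 t=5 v=9: → [0,9); WM=5
i=7 t=6 v=5: → [0,9); WM=6
i=8 t=7 v=3: → [0,9); WM=7
i=9 t=4 v=8: DROP (t<7-0); WM=7
i=10 t=7 v=9: → [0,9); WM=7
i=11 t=18 v=3: → [18,27); WM=18; [0,9) fires=7
i=12 t=15 v=2: DROP (t<18-0); WM=18
i=13 t=19 v=9: → [18,27); WM=19
i=14 t=20 v=1: → [18,27); WM=20
i=15 t=24 v=4: → [18,27); WM=24
i=16 t=24 v=6: → [18,27); WM=24
i=17 t=24 v=8: → [18,27); WM=24
i=18 t=14 v=2: DROP (t<24-0); WM=24
i=19 t=23 v=2: DROP (t<24-0); WM=24
i=20 t=24 v=9: → [18,27); WM=24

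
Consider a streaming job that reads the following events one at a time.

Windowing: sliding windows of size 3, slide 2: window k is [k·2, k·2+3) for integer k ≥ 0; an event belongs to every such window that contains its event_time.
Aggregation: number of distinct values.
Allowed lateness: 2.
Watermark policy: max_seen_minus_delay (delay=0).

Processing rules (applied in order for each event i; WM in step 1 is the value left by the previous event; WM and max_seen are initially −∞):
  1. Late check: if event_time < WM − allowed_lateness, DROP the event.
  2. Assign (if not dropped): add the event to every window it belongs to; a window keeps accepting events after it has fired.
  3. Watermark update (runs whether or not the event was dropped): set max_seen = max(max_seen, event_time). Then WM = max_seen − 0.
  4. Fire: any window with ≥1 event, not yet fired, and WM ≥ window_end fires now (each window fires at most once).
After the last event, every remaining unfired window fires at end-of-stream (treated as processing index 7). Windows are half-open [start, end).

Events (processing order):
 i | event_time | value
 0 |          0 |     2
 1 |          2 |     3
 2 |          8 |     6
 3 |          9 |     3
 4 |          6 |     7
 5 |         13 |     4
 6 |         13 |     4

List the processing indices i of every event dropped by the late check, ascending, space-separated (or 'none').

i=0 t=0 v=2: → [0,3); WM=0
i=1 t=2 v=3: → [2,5),[0,3); WM=2
i=2 t=8 v=6: → [8,11),[6,9); WM=8; [0,3) fires=2 [2,5) fires=1
i=3 t=9 v=3: → [8,11); WM=9; [6,9) fires=1
i=4 t=6 v=7: DROP (t<9-2); WM=9
i=5 t=13 v=4: → [12,15); WM=13; [8,11) fires=2
i=6 t=13 v=4: → [12,15); WM=13

4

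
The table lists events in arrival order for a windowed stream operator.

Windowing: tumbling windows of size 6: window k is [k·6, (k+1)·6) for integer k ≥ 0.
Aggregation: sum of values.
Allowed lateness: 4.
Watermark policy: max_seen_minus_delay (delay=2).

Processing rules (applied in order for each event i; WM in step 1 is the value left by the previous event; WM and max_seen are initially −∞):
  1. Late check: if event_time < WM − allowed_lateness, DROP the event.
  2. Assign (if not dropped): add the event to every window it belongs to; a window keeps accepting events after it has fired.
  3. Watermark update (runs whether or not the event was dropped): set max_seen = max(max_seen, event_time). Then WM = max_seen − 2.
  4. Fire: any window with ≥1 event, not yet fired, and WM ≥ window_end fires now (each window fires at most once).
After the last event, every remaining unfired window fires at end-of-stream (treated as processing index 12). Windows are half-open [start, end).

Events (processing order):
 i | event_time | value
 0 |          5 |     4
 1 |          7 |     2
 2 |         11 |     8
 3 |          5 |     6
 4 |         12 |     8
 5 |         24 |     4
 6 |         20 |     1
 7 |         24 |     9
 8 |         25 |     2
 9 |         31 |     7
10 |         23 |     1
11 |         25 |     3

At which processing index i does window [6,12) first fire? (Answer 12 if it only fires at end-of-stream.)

i=0 t=5 v=4: → [0,6); WM=3
i=1 t=7 v=2: → [6,12); WM=5
i=2 t=11 v=8: → [6,12); WM=9; [0,6) fires=4
i=3 t=5 v=6: → [0,6); WM=9
i=4 t=12 v=8: → [12,18); WM=10
i=5 t=24 v=4: → [24,30); WM=22; [6,12) fires=10 [12,18) fires=8
i=6 t=20 v=1: → [18,24); WM=22
i=7 t=24 v=9: → [24,30); WM=22
i=8 t=25 v=2: → [24,30); WM=23
i=9 t=31 v=7: → [30,36); WM=29; [18,24) fires=1
i=10 t=23 v=1: DROP (t<29-4); WM=29
i=11 t=25 v=3: → [24,30); WM=29

5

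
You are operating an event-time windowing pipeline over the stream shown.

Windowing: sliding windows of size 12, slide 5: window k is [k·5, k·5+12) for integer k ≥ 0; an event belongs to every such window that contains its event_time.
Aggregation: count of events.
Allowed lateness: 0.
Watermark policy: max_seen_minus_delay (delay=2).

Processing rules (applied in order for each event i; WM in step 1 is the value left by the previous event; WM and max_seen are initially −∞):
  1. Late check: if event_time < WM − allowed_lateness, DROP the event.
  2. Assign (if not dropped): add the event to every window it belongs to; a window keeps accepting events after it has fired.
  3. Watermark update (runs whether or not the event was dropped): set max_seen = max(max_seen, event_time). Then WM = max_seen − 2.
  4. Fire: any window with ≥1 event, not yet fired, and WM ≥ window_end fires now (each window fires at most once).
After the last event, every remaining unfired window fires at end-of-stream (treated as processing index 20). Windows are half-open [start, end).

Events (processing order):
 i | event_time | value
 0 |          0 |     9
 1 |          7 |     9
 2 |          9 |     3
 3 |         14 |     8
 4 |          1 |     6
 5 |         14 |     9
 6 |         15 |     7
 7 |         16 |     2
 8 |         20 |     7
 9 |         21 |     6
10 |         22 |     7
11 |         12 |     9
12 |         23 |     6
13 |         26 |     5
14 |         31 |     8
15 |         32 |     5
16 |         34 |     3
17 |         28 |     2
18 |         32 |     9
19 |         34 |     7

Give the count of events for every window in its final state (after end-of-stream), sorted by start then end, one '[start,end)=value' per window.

[0,12)=3 [5,17)=6 [10,22)=6 [15,27)=7 [20,32)=6 [25,37)=6 [30,42)=5

i=0 t=0 v=9: → [0,12); WM=-2
i=1 t=7 v=9: → [5,17),[0,12); WM=5
i=2 t=9 v=3: → [5,17),[0,12); WM=7
i=3 t=14 v=8: → [10,22),[5,17); WM=12; [0,12) fires=3
i=4 t=1 v=6: DROP (t<12-0); WM=12
i=5 t=14 v=9: → [10,22),[5,17); WM=12
i=6 t=15 v=7: → [15,27),[10,22),[5,17); WM=13
i=7 t=16 v=2: → [15,27),[10,22),[5,17); WM=14
i=8 t=20 v=7: → [20,32),[15,27),[10,22); WM=18; [5,17) fires=6
i=9 t=21 v=6: → [20,32),[15,27),[10,22); WM=19
i=10 t=22 v=7: → [20,32),[15,27); WM=20
i=11 t=12 v=9: DROP (t<20-0); WM=20
i=12 t=23 v=6: → [20,32),[15,27); WM=21
i=13 t=26 v=5: → [25,37),[20,32),[15,27); WM=24; [10,22) fires=6
i=14 t=31 v=8: → [30,42),[25,37),[20,32); WM=29; [15,27) fires=7
i=15 t=32 v=5: → [30,42),[25,37); WM=30
i=16 t=34 v=3: → [30,42),[25,37); WM=32; [20,32) fires=6
i=17 t=28 v=2: DROP (t<32-0); WM=32
i=18 t=32 v=9: → [30,42),[25,37); WM=32
i=19 t=34 v=7: → [30,42),[25,37); WM=32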